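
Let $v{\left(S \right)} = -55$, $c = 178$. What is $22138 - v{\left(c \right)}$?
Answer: $22193$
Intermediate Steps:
$22138 - v{\left(c \right)} = 22138 - -55 = 22138 + 55 = 22193$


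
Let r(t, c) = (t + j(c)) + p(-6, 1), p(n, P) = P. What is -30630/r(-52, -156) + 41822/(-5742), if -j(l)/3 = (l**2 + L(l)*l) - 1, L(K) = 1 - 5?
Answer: -22407283/3259368 ≈ -6.8747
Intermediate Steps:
L(K) = -4
j(l) = 3 - 3*l**2 + 12*l (j(l) = -3*((l**2 - 4*l) - 1) = -3*(-1 + l**2 - 4*l) = 3 - 3*l**2 + 12*l)
r(t, c) = 4 + t - 3*c**2 + 12*c (r(t, c) = (t + (3 - 3*c**2 + 12*c)) + 1 = (3 + t - 3*c**2 + 12*c) + 1 = 4 + t - 3*c**2 + 12*c)
-30630/r(-52, -156) + 41822/(-5742) = -30630/(4 - 52 - 3*(-156)**2 + 12*(-156)) + 41822/(-5742) = -30630/(4 - 52 - 3*24336 - 1872) + 41822*(-1/5742) = -30630/(4 - 52 - 73008 - 1872) - 1901/261 = -30630/(-74928) - 1901/261 = -30630*(-1/74928) - 1901/261 = 5105/12488 - 1901/261 = -22407283/3259368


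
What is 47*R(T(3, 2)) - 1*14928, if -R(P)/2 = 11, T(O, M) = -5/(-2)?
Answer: -15962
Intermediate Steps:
T(O, M) = 5/2 (T(O, M) = -5*(-1/2) = 5/2)
R(P) = -22 (R(P) = -2*11 = -22)
47*R(T(3, 2)) - 1*14928 = 47*(-22) - 1*14928 = -1034 - 14928 = -15962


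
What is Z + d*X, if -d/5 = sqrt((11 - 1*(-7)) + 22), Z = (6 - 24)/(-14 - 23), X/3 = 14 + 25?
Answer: 18/37 - 1170*sqrt(10) ≈ -3699.4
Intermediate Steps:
X = 117 (X = 3*(14 + 25) = 3*39 = 117)
Z = 18/37 (Z = -18/(-37) = -18*(-1/37) = 18/37 ≈ 0.48649)
d = -10*sqrt(10) (d = -5*sqrt((11 - 1*(-7)) + 22) = -5*sqrt((11 + 7) + 22) = -5*sqrt(18 + 22) = -10*sqrt(10) ≈ -31.623)
Z + d*X = 18/37 - 10*sqrt(10)*117 = 18/37 - 1170*sqrt(10)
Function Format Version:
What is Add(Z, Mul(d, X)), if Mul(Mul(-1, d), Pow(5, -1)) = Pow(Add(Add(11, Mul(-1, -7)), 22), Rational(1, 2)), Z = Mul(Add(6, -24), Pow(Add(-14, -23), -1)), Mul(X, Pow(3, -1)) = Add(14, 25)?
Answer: Add(Rational(18, 37), Mul(-1170, Pow(10, Rational(1, 2)))) ≈ -3699.4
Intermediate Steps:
X = 117 (X = Mul(3, Add(14, 25)) = Mul(3, 39) = 117)
Z = Rational(18, 37) (Z = Mul(-18, Pow(-37, -1)) = Mul(-18, Rational(-1, 37)) = Rational(18, 37) ≈ 0.48649)
d = Mul(-10, Pow(10, Rational(1, 2))) (d = Mul(-5, Pow(Add(Add(11, Mul(-1, -7)), 22), Rational(1, 2))) = Mul(-5, Pow(Add(Add(11, 7), 22), Rational(1, 2))) = Mul(-5, Pow(Add(18, 22), Rational(1, 2))) = Mul(-5, Pow(40, Rational(1, 2))) = Mul(-5, Mul(2, Pow(10, Rational(1, 2)))) = Mul(-10, Pow(10, Rational(1, 2))) ≈ -31.623)
Add(Z, Mul(d, X)) = Add(Rational(18, 37), Mul(Mul(-10, Pow(10, Rational(1, 2))), 117)) = Add(Rational(18, 37), Mul(-1170, Pow(10, Rational(1, 2))))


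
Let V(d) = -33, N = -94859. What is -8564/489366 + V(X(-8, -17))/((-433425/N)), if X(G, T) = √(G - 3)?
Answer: -255932873617/35350576425 ≈ -7.2399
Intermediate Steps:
X(G, T) = √(-3 + G)
-8564/489366 + V(X(-8, -17))/((-433425/N)) = -8564/489366 - 33/((-433425/(-94859))) = -8564*1/489366 - 33/((-433425*(-1/94859))) = -4282/244683 - 33/433425/94859 = -4282/244683 - 33*94859/433425 = -4282/244683 - 1043449/144475 = -255932873617/35350576425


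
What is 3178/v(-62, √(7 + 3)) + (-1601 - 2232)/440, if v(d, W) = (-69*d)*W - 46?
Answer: -7624084591/875268680 + 147777*√10/1989247 ≈ -8.4756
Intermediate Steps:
v(d, W) = -46 - 69*W*d (v(d, W) = -69*W*d - 46 = -46 - 69*W*d)
3178/v(-62, √(7 + 3)) + (-1601 - 2232)/440 = 3178/(-46 - 69*√(7 + 3)*(-62)) + (-1601 - 2232)/440 = 3178/(-46 - 69*√10*(-62)) - 3833*1/440 = 3178/(-46 + 4278*√10) - 3833/440 = -3833/440 + 3178/(-46 + 4278*√10)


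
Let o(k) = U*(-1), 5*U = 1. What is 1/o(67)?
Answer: -5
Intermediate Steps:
U = 1/5 (U = (1/5)*1 = 1/5 ≈ 0.20000)
o(k) = -1/5 (o(k) = (1/5)*(-1) = -1/5)
1/o(67) = 1/(-1/5) = -5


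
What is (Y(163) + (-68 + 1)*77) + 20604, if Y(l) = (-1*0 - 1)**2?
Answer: 15446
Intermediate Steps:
Y(l) = 1 (Y(l) = (0 - 1)**2 = (-1)**2 = 1)
(Y(163) + (-68 + 1)*77) + 20604 = (1 + (-68 + 1)*77) + 20604 = (1 - 67*77) + 20604 = (1 - 5159) + 20604 = -5158 + 20604 = 15446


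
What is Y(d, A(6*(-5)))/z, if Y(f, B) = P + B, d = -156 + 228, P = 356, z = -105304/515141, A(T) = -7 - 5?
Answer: -22151063/13163 ≈ -1682.8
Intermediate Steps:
A(T) = -12
z = -105304/515141 (z = -105304*1/515141 = -105304/515141 ≈ -0.20442)
d = 72
Y(f, B) = 356 + B
Y(d, A(6*(-5)))/z = (356 - 12)/(-105304/515141) = 344*(-515141/105304) = -22151063/13163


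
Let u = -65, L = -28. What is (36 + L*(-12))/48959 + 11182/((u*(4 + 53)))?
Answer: -546081278/181393095 ≈ -3.0105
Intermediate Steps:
(36 + L*(-12))/48959 + 11182/((u*(4 + 53))) = (36 - 28*(-12))/48959 + 11182/((-65*(4 + 53))) = (36 + 336)*(1/48959) + 11182/((-65*57)) = 372*(1/48959) + 11182/(-3705) = 372/48959 + 11182*(-1/3705) = 372/48959 - 11182/3705 = -546081278/181393095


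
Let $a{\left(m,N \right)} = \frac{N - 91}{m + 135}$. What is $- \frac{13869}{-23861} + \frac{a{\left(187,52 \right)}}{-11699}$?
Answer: $\frac{52246535361}{89886248158} \approx 0.58125$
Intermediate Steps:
$a{\left(m,N \right)} = \frac{-91 + N}{135 + m}$
$- \frac{13869}{-23861} + \frac{a{\left(187,52 \right)}}{-11699} = - \frac{13869}{-23861} + \frac{\frac{1}{135 + 187} \left(-91 + 52\right)}{-11699} = \left(-13869\right) \left(- \frac{1}{23861}\right) + \frac{1}{322} \left(-39\right) \left(- \frac{1}{11699}\right) = \frac{13869}{23861} + \frac{1}{322} \left(-39\right) \left(- \frac{1}{11699}\right) = \frac{13869}{23861} - - \frac{39}{3767078} = \frac{13869}{23861} + \frac{39}{3767078} = \frac{52246535361}{89886248158}$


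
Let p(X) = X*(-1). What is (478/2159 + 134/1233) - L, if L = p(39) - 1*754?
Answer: 2111881951/2662047 ≈ 793.33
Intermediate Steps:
p(X) = -X
L = -793 (L = -1*39 - 1*754 = -39 - 754 = -793)
(478/2159 + 134/1233) - L = (478/2159 + 134/1233) - 1*(-793) = (478*(1/2159) + 134*(1/1233)) + 793 = (478/2159 + 134/1233) + 793 = 878680/2662047 + 793 = 2111881951/2662047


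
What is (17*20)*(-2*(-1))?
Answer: 680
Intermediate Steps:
(17*20)*(-2*(-1)) = 340*2 = 680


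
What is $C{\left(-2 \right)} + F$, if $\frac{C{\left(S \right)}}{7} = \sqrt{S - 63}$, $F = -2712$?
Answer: $-2712 + 7 i \sqrt{65} \approx -2712.0 + 56.436 i$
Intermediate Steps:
$C{\left(S \right)} = 7 \sqrt{-63 + S}$ ($C{\left(S \right)} = 7 \sqrt{S - 63} = 7 \sqrt{-63 + S}$)
$C{\left(-2 \right)} + F = 7 \sqrt{-63 - 2} - 2712 = 7 \sqrt{-65} - 2712 = 7 i \sqrt{65} - 2712 = -2712 + 7 i \sqrt{65}$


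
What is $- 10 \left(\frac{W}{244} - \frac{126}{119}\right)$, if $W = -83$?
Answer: $\frac{29015}{2074} \approx 13.99$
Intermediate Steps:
$- 10 \left(\frac{W}{244} - \frac{126}{119}\right) = - 10 \left(- \frac{83}{244} - \frac{126}{119}\right) = - 10 \left(\left(-83\right) \frac{1}{244} - \frac{18}{17}\right) = - 10 \left(- \frac{83}{244} - \frac{18}{17}\right) = \left(-10\right) \left(- \frac{5803}{4148}\right) = \frac{29015}{2074}$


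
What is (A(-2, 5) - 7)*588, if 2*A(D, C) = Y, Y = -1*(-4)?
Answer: -2940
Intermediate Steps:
Y = 4
A(D, C) = 2 (A(D, C) = (½)*4 = 2)
(A(-2, 5) - 7)*588 = (2 - 7)*588 = -5*588 = -2940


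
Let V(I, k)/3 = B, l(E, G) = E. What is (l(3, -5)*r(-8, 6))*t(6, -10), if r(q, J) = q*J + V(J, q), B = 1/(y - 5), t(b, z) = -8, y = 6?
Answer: 1080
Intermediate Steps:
B = 1 (B = 1/(6 - 5) = 1/1 = 1)
V(I, k) = 3 (V(I, k) = 3*1 = 3)
r(q, J) = 3 + J*q (r(q, J) = q*J + 3 = J*q + 3 = 3 + J*q)
(l(3, -5)*r(-8, 6))*t(6, -10) = (3*(3 + 6*(-8)))*(-8) = (3*(3 - 48))*(-8) = (3*(-45))*(-8) = -135*(-8) = 1080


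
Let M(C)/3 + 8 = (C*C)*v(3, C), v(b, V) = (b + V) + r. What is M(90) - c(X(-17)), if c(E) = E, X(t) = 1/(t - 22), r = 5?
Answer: 92873665/39 ≈ 2.3814e+6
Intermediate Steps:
X(t) = 1/(-22 + t)
v(b, V) = 5 + V + b (v(b, V) = (b + V) + 5 = (V + b) + 5 = 5 + V + b)
M(C) = -24 + 3*C**2*(8 + C) (M(C) = -24 + 3*((C*C)*(5 + C + 3)) = -24 + 3*(C**2*(8 + C)) = -24 + 3*C**2*(8 + C))
M(90) - c(X(-17)) = (-24 + 3*90**2*(8 + 90)) - 1/(-22 - 17) = (-24 + 3*8100*98) - 1/(-39) = (-24 + 2381400) - 1*(-1/39) = 2381376 + 1/39 = 92873665/39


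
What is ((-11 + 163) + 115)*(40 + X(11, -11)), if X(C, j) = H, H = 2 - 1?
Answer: 10947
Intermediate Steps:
H = 1
X(C, j) = 1
((-11 + 163) + 115)*(40 + X(11, -11)) = ((-11 + 163) + 115)*(40 + 1) = (152 + 115)*41 = 267*41 = 10947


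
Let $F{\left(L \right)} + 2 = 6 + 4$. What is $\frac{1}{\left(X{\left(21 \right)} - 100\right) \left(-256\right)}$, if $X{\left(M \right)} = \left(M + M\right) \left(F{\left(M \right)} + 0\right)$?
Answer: $- \frac{1}{60416} \approx -1.6552 \cdot 10^{-5}$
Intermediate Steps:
$F{\left(L \right)} = 8$ ($F{\left(L \right)} = -2 + \left(6 + 4\right) = -2 + 10 = 8$)
$X{\left(M \right)} = 16 M$ ($X{\left(M \right)} = \left(M + M\right) \left(8 + 0\right) = 2 M 8 = 16 M$)
$\frac{1}{\left(X{\left(21 \right)} - 100\right) \left(-256\right)} = \frac{1}{\left(16 \cdot 21 - 100\right) \left(-256\right)} = \frac{1}{\left(336 - 100\right) \left(-256\right)} = \frac{1}{236 \left(-256\right)} = \frac{1}{-60416} = - \frac{1}{60416}$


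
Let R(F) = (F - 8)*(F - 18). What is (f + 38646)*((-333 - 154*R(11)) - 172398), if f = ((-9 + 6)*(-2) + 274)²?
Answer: -19838945862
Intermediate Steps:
R(F) = (-18 + F)*(-8 + F) (R(F) = (-8 + F)*(-18 + F) = (-18 + F)*(-8 + F))
f = 78400 (f = (-3*(-2) + 274)² = (6 + 274)² = 280² = 78400)
(f + 38646)*((-333 - 154*R(11)) - 172398) = (78400 + 38646)*((-333 - 154*(144 + 11² - 26*11)) - 172398) = 117046*((-333 - 154*(144 + 121 - 286)) - 172398) = 117046*((-333 - 154*(-21)) - 172398) = 117046*((-333 + 3234) - 172398) = 117046*(2901 - 172398) = 117046*(-169497) = -19838945862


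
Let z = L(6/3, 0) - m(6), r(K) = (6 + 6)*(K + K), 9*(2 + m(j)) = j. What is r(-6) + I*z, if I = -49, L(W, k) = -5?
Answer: 107/3 ≈ 35.667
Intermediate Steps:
m(j) = -2 + j/9
r(K) = 24*K (r(K) = 12*(2*K) = 24*K)
z = -11/3 (z = -5 - (-2 + (⅑)*6) = -5 - (-2 + ⅔) = -5 - 1*(-4/3) = -5 + 4/3 = -11/3 ≈ -3.6667)
r(-6) + I*z = 24*(-6) - 49*(-11/3) = -144 + 539/3 = 107/3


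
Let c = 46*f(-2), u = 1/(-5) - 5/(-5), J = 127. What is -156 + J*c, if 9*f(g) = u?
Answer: 16348/45 ≈ 363.29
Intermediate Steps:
u = ⅘ (u = 1*(-⅕) - 5*(-⅕) = -⅕ + 1 = ⅘ ≈ 0.80000)
f(g) = 4/45 (f(g) = (⅑)*(⅘) = 4/45)
c = 184/45 (c = 46*(4/45) = 184/45 ≈ 4.0889)
-156 + J*c = -156 + 127*(184/45) = -156 + 23368/45 = 16348/45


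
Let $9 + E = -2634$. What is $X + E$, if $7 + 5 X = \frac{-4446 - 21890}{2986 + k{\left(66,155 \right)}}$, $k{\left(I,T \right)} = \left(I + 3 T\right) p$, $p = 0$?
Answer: $- \frac{19753614}{7465} \approx -2646.2$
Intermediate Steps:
$k{\left(I,T \right)} = 0$ ($k{\left(I,T \right)} = \left(I + 3 T\right) 0 = 0$)
$E = -2643$ ($E = -9 - 2634 = -2643$)
$X = - \frac{23619}{7465}$ ($X = - \frac{7}{5} + \frac{\left(-4446 - 21890\right) \frac{1}{2986 + 0}}{5} = - \frac{7}{5} + \frac{\left(-26336\right) \frac{1}{2986}}{5} = - \frac{7}{5} + \frac{1}{5} \left(- \frac{13168}{1493}\right) = - \frac{7}{5} - \frac{13168}{7465} = - \frac{23619}{7465} \approx -3.164$)
$X + E = - \frac{23619}{7465} - 2643 = - \frac{19753614}{7465}$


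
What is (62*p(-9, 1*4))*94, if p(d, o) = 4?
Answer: 23312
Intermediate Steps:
(62*p(-9, 1*4))*94 = (62*4)*94 = 248*94 = 23312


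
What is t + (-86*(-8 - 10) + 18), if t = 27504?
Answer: 29070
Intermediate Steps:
t + (-86*(-8 - 10) + 18) = 27504 + (-86*(-8 - 10) + 18) = 27504 + (-86*(-18) + 18) = 27504 + (1548 + 18) = 27504 + 1566 = 29070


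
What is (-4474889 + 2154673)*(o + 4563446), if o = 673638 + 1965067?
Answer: -16710545984616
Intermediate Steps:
o = 2638705
(-4474889 + 2154673)*(o + 4563446) = (-4474889 + 2154673)*(2638705 + 4563446) = -2320216*7202151 = -16710545984616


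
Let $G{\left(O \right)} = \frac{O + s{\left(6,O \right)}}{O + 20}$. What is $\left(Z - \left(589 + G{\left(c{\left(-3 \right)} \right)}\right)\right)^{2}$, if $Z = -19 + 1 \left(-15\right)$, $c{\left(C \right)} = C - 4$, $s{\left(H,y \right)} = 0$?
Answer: $\frac{65480464}{169} \approx 3.8746 \cdot 10^{5}$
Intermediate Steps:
$c{\left(C \right)} = -4 + C$ ($c{\left(C \right)} = C - 4 = -4 + C$)
$G{\left(O \right)} = \frac{O}{20 + O}$ ($G{\left(O \right)} = \frac{O + 0}{O + 20} = \frac{O}{20 + O}$)
$Z = -34$ ($Z = -19 - 15 = -34$)
$\left(Z - \left(589 + G{\left(c{\left(-3 \right)} \right)}\right)\right)^{2} = \left(-34 - \left(589 + \frac{-4 - 3}{20 - 7}\right)\right)^{2} = \left(-34 - \left(589 - \frac{7}{20 - 7}\right)\right)^{2} = \left(-34 - \left(589 - \frac{7}{13}\right)\right)^{2} = \left(-34 - \frac{7650}{13}\right)^{2} = \left(- \frac{8092}{13}\right)^{2} = \frac{65480464}{169}$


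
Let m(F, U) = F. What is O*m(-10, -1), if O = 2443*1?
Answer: -24430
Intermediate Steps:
O = 2443
O*m(-10, -1) = 2443*(-10) = -24430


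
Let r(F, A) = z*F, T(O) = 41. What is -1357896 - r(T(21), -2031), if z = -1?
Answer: -1357855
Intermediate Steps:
r(F, A) = -F
-1357896 - r(T(21), -2031) = -1357896 - (-1)*41 = -1357896 - 1*(-41) = -1357896 + 41 = -1357855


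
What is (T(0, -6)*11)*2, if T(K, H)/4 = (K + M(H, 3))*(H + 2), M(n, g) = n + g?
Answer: 1056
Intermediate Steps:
M(n, g) = g + n
T(K, H) = 4*(2 + H)*(3 + H + K) (T(K, H) = 4*((K + (3 + H))*(H + 2)) = 4*((3 + H + K)*(2 + H)) = 4*((2 + H)*(3 + H + K)) = 4*(2 + H)*(3 + H + K))
(T(0, -6)*11)*2 = ((24 + 4*(-6)**2 + 8*0 + 20*(-6) + 4*(-6)*0)*11)*2 = ((24 + 4*36 + 0 - 120 + 0)*11)*2 = ((24 + 144 + 0 - 120 + 0)*11)*2 = (48*11)*2 = 528*2 = 1056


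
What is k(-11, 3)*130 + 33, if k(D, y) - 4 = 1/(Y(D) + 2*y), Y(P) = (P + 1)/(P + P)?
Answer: 40693/71 ≈ 573.14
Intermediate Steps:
Y(P) = (1 + P)/(2*P) (Y(P) = (1 + P)/((2*P)) = (1 + P)*(1/(2*P)) = (1 + P)/(2*P))
k(D, y) = 4 + 1/(2*y + (1 + D)/(2*D)) (k(D, y) = 4 + 1/((1 + D)/(2*D) + 2*y) = 4 + 1/(2*y + (1 + D)/(2*D)))
k(-11, 3)*130 + 33 = (2*(2 + 3*(-11) + 8*(-11)*3)/(1 - 11 + 4*(-11)*3))*130 + 33 = (2*(2 - 33 - 264)/(1 - 11 - 132))*130 + 33 = (2*(-295)/(-142))*130 + 33 = (2*(-1/142)*(-295))*130 + 33 = (295/71)*130 + 33 = 38350/71 + 33 = 40693/71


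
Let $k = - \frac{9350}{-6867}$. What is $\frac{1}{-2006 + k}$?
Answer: $- \frac{6867}{13765852} \approx -0.00049884$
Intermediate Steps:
$k = \frac{9350}{6867}$ ($k = \left(-9350\right) \left(- \frac{1}{6867}\right) = \frac{9350}{6867} \approx 1.3616$)
$\frac{1}{-2006 + k} = \frac{1}{-2006 + \frac{9350}{6867}} = \frac{1}{- \frac{13765852}{6867}} = - \frac{6867}{13765852}$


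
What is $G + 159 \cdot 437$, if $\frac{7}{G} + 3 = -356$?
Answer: $\frac{24944390}{359} \approx 69483.0$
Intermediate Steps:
$G = - \frac{7}{359}$ ($G = \frac{7}{-3 - 356} = \frac{7}{-359} = 7 \left(- \frac{1}{359}\right) = - \frac{7}{359} \approx -0.019499$)
$G + 159 \cdot 437 = - \frac{7}{359} + 159 \cdot 437 = - \frac{7}{359} + 69483 = \frac{24944390}{359}$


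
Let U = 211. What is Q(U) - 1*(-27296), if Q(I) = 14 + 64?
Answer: 27374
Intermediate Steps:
Q(I) = 78
Q(U) - 1*(-27296) = 78 - 1*(-27296) = 78 + 27296 = 27374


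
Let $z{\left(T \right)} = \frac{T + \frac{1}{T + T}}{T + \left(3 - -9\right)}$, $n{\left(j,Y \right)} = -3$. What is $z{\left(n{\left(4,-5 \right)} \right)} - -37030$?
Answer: $\frac{1999601}{54} \approx 37030.0$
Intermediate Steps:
$z{\left(T \right)} = \frac{T + \frac{1}{2 T}}{12 + T}$ ($z{\left(T \right)} = \frac{T + \frac{1}{2 T}}{T + \left(3 + 9\right)} = \frac{T + \frac{1}{2 T}}{T + 12} = \frac{T + \frac{1}{2 T}}{12 + T}$)
$z{\left(n{\left(4,-5 \right)} \right)} - -37030 = \frac{\frac{1}{2} + \left(-3\right)^{2}}{\left(-3\right) \left(12 - 3\right)} - -37030 = - \frac{\frac{1}{2} + 9}{3 \cdot 9} + 37030 = \left(- \frac{1}{3}\right) \frac{1}{9} \cdot \frac{19}{2} + 37030 = - \frac{19}{54} + 37030 = \frac{1999601}{54}$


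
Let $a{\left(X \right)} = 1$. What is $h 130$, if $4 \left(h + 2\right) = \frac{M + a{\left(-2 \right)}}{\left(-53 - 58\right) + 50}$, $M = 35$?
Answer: $- \frac{17030}{61} \approx -279.18$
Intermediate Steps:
$h = - \frac{131}{61}$ ($h = -2 + \frac{\left(35 + 1\right) \frac{1}{\left(-53 - 58\right) + 50}}{4} = -2 + \frac{36 \frac{1}{-111 + 50}}{4} = -2 + \frac{36 \frac{1}{-61}}{4} = -2 + \frac{36 \left(- \frac{1}{61}\right)}{4} = -2 + \frac{1}{4} \left(- \frac{36}{61}\right) = -2 - \frac{9}{61} = - \frac{131}{61} \approx -2.1475$)
$h 130 = \left(- \frac{131}{61}\right) 130 = - \frac{17030}{61}$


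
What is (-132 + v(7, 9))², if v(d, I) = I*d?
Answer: 4761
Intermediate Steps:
(-132 + v(7, 9))² = (-132 + 9*7)² = (-132 + 63)² = (-69)² = 4761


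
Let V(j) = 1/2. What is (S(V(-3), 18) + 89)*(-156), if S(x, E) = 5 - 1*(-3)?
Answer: -15132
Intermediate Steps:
V(j) = ½
S(x, E) = 8 (S(x, E) = 5 + 3 = 8)
(S(V(-3), 18) + 89)*(-156) = (8 + 89)*(-156) = 97*(-156) = -15132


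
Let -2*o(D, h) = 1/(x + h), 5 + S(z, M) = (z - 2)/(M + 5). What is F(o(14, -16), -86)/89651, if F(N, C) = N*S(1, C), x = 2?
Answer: -101/50832117 ≈ -1.9869e-6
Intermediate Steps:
S(z, M) = -5 + (-2 + z)/(5 + M) (S(z, M) = -5 + (z - 2)/(M + 5) = -5 + (-2 + z)/(5 + M))
o(D, h) = -1/(2*(2 + h))
F(N, C) = N*(-26 - 5*C)/(5 + C) (F(N, C) = N*((-27 + 1 - 5*C)/(5 + C)) = N*((-26 - 5*C)/(5 + C)) = N*(-26 - 5*C)/(5 + C))
F(o(14, -16), -86)/89651 = -(-1/(4 + 2*(-16)))*(26 + 5*(-86))/(5 - 86)/89651 = -1*(-1/(4 - 32))*(26 - 430)/(-81)*(1/89651) = -1*(-1/(-28))*(-1/81)*(-404)*(1/89651) = -1*(-1*(-1/28))*(-1/81)*(-404)*(1/89651) = -1*1/28*(-1/81)*(-404)*(1/89651) = -101/567*1/89651 = -101/50832117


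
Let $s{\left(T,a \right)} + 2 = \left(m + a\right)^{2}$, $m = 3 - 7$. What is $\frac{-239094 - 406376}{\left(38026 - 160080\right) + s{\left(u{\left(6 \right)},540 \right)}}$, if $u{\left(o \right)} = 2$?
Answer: $- \frac{64547}{16524} \approx -3.9063$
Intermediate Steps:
$m = -4$ ($m = 3 - 7 = -4$)
$s{\left(T,a \right)} = -2 + \left(-4 + a\right)^{2}$
$\frac{-239094 - 406376}{\left(38026 - 160080\right) + s{\left(u{\left(6 \right)},540 \right)}} = \frac{-239094 - 406376}{\left(38026 - 160080\right) - \left(2 - \left(-4 + 540\right)^{2}\right)} = - \frac{645470}{-122054 - \left(2 - 536^{2}\right)} = - \frac{645470}{-122054 + \left(-2 + 287296\right)} = - \frac{645470}{-122054 + 287294} = - \frac{645470}{165240} = \left(-645470\right) \frac{1}{165240} = - \frac{64547}{16524}$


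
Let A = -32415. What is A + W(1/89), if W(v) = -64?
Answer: -32479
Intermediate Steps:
A + W(1/89) = -32415 - 64 = -32479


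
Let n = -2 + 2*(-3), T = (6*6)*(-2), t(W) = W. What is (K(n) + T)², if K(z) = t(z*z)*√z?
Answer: -27584 - 18432*I*√2 ≈ -27584.0 - 26067.0*I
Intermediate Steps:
T = -72 (T = 36*(-2) = -72)
n = -8 (n = -2 - 6 = -8)
K(z) = z^(5/2) (K(z) = (z*z)*√z = z²*√z = z^(5/2))
(K(n) + T)² = ((-8)^(5/2) - 72)² = (128*I*√2 - 72)² = (-72 + 128*I*√2)²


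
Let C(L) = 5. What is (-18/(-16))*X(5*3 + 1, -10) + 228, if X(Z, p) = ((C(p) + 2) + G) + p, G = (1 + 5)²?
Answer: 2121/8 ≈ 265.13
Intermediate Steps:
G = 36 (G = 6² = 36)
X(Z, p) = 43 + p (X(Z, p) = ((5 + 2) + 36) + p = (7 + 36) + p = 43 + p)
(-18/(-16))*X(5*3 + 1, -10) + 228 = (-18/(-16))*(43 - 10) + 228 = -18*(-1)/16*33 + 228 = -2*(-9/16)*33 + 228 = (9/8)*33 + 228 = 297/8 + 228 = 2121/8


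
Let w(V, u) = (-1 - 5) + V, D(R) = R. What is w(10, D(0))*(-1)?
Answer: -4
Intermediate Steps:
w(V, u) = -6 + V
w(10, D(0))*(-1) = (-6 + 10)*(-1) = 4*(-1) = -4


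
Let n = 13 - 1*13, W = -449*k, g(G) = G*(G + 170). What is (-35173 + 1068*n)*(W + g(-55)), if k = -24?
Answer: -156555023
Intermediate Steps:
g(G) = G*(170 + G)
W = 10776 (W = -449*(-24) = 10776)
n = 0 (n = 13 - 13 = 0)
(-35173 + 1068*n)*(W + g(-55)) = (-35173 + 1068*0)*(10776 - 55*(170 - 55)) = (-35173 + 0)*(10776 - 55*115) = -35173*(10776 - 6325) = -35173*4451 = -156555023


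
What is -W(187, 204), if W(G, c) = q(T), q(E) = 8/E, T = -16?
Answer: 1/2 ≈ 0.50000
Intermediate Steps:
W(G, c) = -1/2 (W(G, c) = 8/(-16) = 8*(-1/16) = -1/2)
-W(187, 204) = -1*(-1/2) = 1/2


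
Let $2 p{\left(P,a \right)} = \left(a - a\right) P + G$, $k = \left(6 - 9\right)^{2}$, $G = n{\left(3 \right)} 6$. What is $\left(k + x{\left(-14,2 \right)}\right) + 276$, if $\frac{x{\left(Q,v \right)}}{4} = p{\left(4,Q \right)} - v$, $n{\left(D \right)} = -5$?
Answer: $217$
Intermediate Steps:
$G = -30$ ($G = \left(-5\right) 6 = -30$)
$k = 9$ ($k = \left(-3\right)^{2} = 9$)
$p{\left(P,a \right)} = -15$ ($p{\left(P,a \right)} = \frac{\left(a - a\right) P - 30}{2} = \frac{0 P - 30}{2} = \frac{0 - 30}{2} = \frac{1}{2} \left(-30\right) = -15$)
$x{\left(Q,v \right)} = -60 - 4 v$ ($x{\left(Q,v \right)} = 4 \left(-15 - v\right) = -60 - 4 v$)
$\left(k + x{\left(-14,2 \right)}\right) + 276 = \left(9 - 68\right) + 276 = -59 + 276 = 217$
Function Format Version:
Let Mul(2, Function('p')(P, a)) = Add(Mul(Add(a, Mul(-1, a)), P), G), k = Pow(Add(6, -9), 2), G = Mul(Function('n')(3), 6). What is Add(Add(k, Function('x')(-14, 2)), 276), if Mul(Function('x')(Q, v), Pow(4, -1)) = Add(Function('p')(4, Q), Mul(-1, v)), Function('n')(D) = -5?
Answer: 217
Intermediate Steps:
G = -30 (G = Mul(-5, 6) = -30)
k = 9 (k = Pow(-3, 2) = 9)
Function('p')(P, a) = -15 (Function('p')(P, a) = Mul(Rational(1, 2), Add(Mul(Add(a, Mul(-1, a)), P), -30)) = Mul(Rational(1, 2), Add(Mul(0, P), -30)) = Mul(Rational(1, 2), Add(0, -30)) = Mul(Rational(1, 2), -30) = -15)
Function('x')(Q, v) = Add(-60, Mul(-4, v)) (Function('x')(Q, v) = Mul(4, Add(-15, Mul(-1, v))) = Add(-60, Mul(-4, v)))
Add(Add(k, Function('x')(-14, 2)), 276) = Add(Add(9, Add(-60, Mul(-4, 2))), 276) = Add(Add(9, Add(-60, -8)), 276) = Add(Add(9, -68), 276) = Add(-59, 276) = 217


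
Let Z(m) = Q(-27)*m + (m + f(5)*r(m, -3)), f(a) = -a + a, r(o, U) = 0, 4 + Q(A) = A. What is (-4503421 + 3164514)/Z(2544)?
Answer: 1338907/76320 ≈ 17.543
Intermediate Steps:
Q(A) = -4 + A
f(a) = 0
Z(m) = -30*m (Z(m) = (-4 - 27)*m + (m + 0*0) = -31*m + (m + 0) = -31*m + m = -30*m)
(-4503421 + 3164514)/Z(2544) = (-4503421 + 3164514)/((-30*2544)) = -1338907/(-76320) = -1338907*(-1/76320) = 1338907/76320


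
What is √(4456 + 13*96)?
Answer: 2*√1426 ≈ 75.525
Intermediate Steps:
√(4456 + 13*96) = √(4456 + 1248) = √5704 = 2*√1426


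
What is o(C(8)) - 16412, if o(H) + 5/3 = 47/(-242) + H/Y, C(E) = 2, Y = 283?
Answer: -3372357577/205458 ≈ -16414.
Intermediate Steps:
o(H) = -1351/726 + H/283 (o(H) = -5/3 + (47/(-242) + H/283) = -5/3 + (47*(-1/242) + H*(1/283)) = -5/3 + (-47/242 + H/283) = -1351/726 + H/283)
o(C(8)) - 16412 = (-1351/726 + (1/283)*2) - 16412 = (-1351/726 + 2/283) - 16412 = -380881/205458 - 16412 = -3372357577/205458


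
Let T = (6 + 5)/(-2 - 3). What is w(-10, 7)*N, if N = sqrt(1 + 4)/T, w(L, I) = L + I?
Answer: 15*sqrt(5)/11 ≈ 3.0492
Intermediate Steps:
T = -11/5 (T = 11/(-5) = 11*(-1/5) = -11/5 ≈ -2.2000)
w(L, I) = I + L
N = -5*sqrt(5)/11 (N = sqrt(1 + 4)/(-11/5) = sqrt(5)*(-5/11) = -5*sqrt(5)/11 ≈ -1.0164)
w(-10, 7)*N = (7 - 10)*(-5*sqrt(5)/11) = -(-15)*sqrt(5)/11 = 15*sqrt(5)/11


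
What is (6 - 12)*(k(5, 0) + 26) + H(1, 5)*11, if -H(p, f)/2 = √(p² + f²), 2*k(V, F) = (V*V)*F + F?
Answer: -156 - 22*√26 ≈ -268.18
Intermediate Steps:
k(V, F) = F/2 + F*V²/2 (k(V, F) = ((V*V)*F + F)/2 = (V²*F + F)/2 = (F*V² + F)/2 = (F + F*V²)/2 = F/2 + F*V²/2)
H(p, f) = -2*√(f² + p²) (H(p, f) = -2*√(p² + f²) = -2*√(f² + p²))
(6 - 12)*(k(5, 0) + 26) + H(1, 5)*11 = (6 - 12)*((½)*0*(1 + 5²) + 26) - 2*√(5² + 1²)*11 = -6*((½)*0*(1 + 25) + 26) - 2*√(25 + 1)*11 = -6*((½)*0*26 + 26) - 2*√26*11 = -6*(0 + 26) - 22*√26 = -6*26 - 22*√26 = -156 - 22*√26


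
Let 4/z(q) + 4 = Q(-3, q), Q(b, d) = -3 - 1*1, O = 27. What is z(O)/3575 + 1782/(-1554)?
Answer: -2123809/1851850 ≈ -1.1469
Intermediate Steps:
Q(b, d) = -4 (Q(b, d) = -3 - 1 = -4)
z(q) = -1/2 (z(q) = 4/(-4 - 4) = 4/(-8) = 4*(-1/8) = -1/2)
z(O)/3575 + 1782/(-1554) = -1/2/3575 + 1782/(-1554) = -1/2*1/3575 + 1782*(-1/1554) = -1/7150 - 297/259 = -2123809/1851850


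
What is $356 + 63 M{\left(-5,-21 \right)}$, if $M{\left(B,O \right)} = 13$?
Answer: $1175$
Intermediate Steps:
$356 + 63 M{\left(-5,-21 \right)} = 356 + 63 \cdot 13 = 356 + 819 = 1175$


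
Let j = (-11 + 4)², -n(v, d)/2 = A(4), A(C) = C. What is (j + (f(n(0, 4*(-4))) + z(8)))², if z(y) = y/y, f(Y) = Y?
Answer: 1764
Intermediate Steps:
n(v, d) = -8 (n(v, d) = -2*4 = -8)
z(y) = 1
j = 49 (j = (-7)² = 49)
(j + (f(n(0, 4*(-4))) + z(8)))² = (49 + (-8 + 1))² = (49 - 7)² = 42² = 1764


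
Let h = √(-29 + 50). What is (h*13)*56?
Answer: 728*√21 ≈ 3336.1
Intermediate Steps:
h = √21 ≈ 4.5826
(h*13)*56 = (√21*13)*56 = (13*√21)*56 = 728*√21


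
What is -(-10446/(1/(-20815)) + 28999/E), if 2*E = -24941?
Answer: -5423008616092/24941 ≈ -2.1743e+8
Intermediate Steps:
E = -24941/2 (E = (1/2)*(-24941) = -24941/2 ≈ -12471.)
-(-10446/(1/(-20815)) + 28999/E) = -(-10446/(1/(-20815)) + 28999/(-24941/2)) = -(-10446/(-1/20815) + 28999*(-2/24941)) = -(-10446*(-20815) - 57998/24941) = -(217433490 - 57998/24941) = -1*5423008616092/24941 = -5423008616092/24941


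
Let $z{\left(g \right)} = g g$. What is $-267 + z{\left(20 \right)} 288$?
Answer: $114933$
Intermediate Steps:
$z{\left(g \right)} = g^{2}$
$-267 + z{\left(20 \right)} 288 = -267 + 20^{2} \cdot 288 = -267 + 400 \cdot 288 = -267 + 115200 = 114933$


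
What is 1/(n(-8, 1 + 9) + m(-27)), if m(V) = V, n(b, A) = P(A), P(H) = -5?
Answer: -1/32 ≈ -0.031250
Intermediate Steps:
n(b, A) = -5
1/(n(-8, 1 + 9) + m(-27)) = 1/(-5 - 27) = 1/(-32) = -1/32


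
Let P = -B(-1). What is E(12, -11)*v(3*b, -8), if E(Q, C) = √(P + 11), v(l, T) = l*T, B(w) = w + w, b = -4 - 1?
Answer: 120*√13 ≈ 432.67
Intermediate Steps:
b = -5
B(w) = 2*w
P = 2 (P = -2*(-1) = -1*(-2) = 2)
v(l, T) = T*l
E(Q, C) = √13 (E(Q, C) = √(2 + 11) = √13)
E(12, -11)*v(3*b, -8) = √13*(-24*(-5)) = √13*(-8*(-15)) = √13*120 = 120*√13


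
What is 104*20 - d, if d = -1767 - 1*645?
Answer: 4492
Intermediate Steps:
d = -2412 (d = -1767 - 645 = -2412)
104*20 - d = 104*20 - 1*(-2412) = 2080 + 2412 = 4492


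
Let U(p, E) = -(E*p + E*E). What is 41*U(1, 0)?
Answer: 0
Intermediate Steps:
U(p, E) = -E² - E*p (U(p, E) = -(E*p + E²) = -(E² + E*p) = -E² - E*p)
41*U(1, 0) = 41*(-1*0*(0 + 1)) = 41*(-1*0*1) = 41*0 = 0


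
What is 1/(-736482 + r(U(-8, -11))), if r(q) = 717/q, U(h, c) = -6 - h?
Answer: -2/1472247 ≈ -1.3585e-6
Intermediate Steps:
1/(-736482 + r(U(-8, -11))) = 1/(-736482 + 717/(-6 - 1*(-8))) = 1/(-736482 + 717/(-6 + 8)) = 1/(-736482 + 717/2) = 1/(-1472247/2) = -2/1472247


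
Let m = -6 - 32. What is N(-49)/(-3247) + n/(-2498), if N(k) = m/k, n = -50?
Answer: 3930113/198719647 ≈ 0.019777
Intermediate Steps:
m = -38
N(k) = -38/k
N(-49)/(-3247) + n/(-2498) = -38/(-49)/(-3247) - 50/(-2498) = -38*(-1/49)*(-1/3247) - 50*(-1/2498) = (38/49)*(-1/3247) + 25/1249 = -38/159103 + 25/1249 = 3930113/198719647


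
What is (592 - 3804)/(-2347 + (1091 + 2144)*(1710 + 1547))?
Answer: -803/2633512 ≈ -0.00030492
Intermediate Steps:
(592 - 3804)/(-2347 + (1091 + 2144)*(1710 + 1547)) = -3212/(-2347 + 3235*3257) = -3212/(-2347 + 10536395) = -3212/10534048 = -3212*1/10534048 = -803/2633512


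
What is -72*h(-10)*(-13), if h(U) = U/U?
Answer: 936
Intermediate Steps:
h(U) = 1
-72*h(-10)*(-13) = -72*1*(-13) = -72*(-13) = 936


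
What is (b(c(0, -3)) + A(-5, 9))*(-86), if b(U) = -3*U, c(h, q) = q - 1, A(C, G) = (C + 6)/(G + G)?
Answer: -9331/9 ≈ -1036.8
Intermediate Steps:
A(C, G) = (6 + C)/(2*G) (A(C, G) = (6 + C)/((2*G)) = (6 + C)*(1/(2*G)) = (6 + C)/(2*G))
c(h, q) = -1 + q
(b(c(0, -3)) + A(-5, 9))*(-86) = (-3*(-1 - 3) + (½)*(6 - 5)/9)*(-86) = (-3*(-4) + (½)*(⅑)*1)*(-86) = (12 + 1/18)*(-86) = (217/18)*(-86) = -9331/9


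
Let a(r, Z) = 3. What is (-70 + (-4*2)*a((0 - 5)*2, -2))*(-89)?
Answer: 8366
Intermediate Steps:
(-70 + (-4*2)*a((0 - 5)*2, -2))*(-89) = (-70 - 4*2*3)*(-89) = (-70 - 8*3)*(-89) = (-70 - 24)*(-89) = -94*(-89) = 8366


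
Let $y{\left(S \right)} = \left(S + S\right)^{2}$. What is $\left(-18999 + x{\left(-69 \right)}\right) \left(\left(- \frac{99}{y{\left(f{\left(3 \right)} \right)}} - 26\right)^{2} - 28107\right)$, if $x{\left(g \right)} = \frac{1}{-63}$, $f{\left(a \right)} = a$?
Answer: $\frac{261223938403}{504} \approx 5.183 \cdot 10^{8}$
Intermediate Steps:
$y{\left(S \right)} = 4 S^{2}$ ($y{\left(S \right)} = \left(2 S\right)^{2} = 4 S^{2}$)
$x{\left(g \right)} = - \frac{1}{63}$
$\left(-18999 + x{\left(-69 \right)}\right) \left(\left(- \frac{99}{y{\left(f{\left(3 \right)} \right)}} - 26\right)^{2} - 28107\right) = \left(-18999 - \frac{1}{63}\right) \left(\left(- \frac{99}{4 \cdot 3^{2}} - 26\right)^{2} - 28107\right) = - \frac{1196938 \left(\left(- \frac{99}{4 \cdot 9} - 26\right)^{2} - 28107\right)}{63} = - \frac{1196938 \left(\left(- \frac{99}{36} - 26\right)^{2} - 28107\right)}{63} = - \frac{1196938 \left(\left(\left(-99\right) \frac{1}{36} - 26\right)^{2} - 28107\right)}{63} = - \frac{1196938 \left(\left(- \frac{11}{4} - 26\right)^{2} - 28107\right)}{63} = - \frac{1196938 \left(\left(- \frac{115}{4}\right)^{2} - 28107\right)}{63} = - \frac{1196938 \left(\frac{13225}{16} - 28107\right)}{63} = \left(- \frac{1196938}{63}\right) \left(- \frac{436487}{16}\right) = \frac{261223938403}{504}$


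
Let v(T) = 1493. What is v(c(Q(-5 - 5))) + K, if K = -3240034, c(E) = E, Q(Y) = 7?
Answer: -3238541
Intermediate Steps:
v(c(Q(-5 - 5))) + K = 1493 - 3240034 = -3238541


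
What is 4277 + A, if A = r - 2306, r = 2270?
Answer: 4241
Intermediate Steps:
A = -36 (A = 2270 - 2306 = -36)
4277 + A = 4277 - 36 = 4241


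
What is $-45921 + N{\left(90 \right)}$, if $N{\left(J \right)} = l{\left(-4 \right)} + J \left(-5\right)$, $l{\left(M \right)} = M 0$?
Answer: $-46371$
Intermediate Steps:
$l{\left(M \right)} = 0$
$N{\left(J \right)} = - 5 J$ ($N{\left(J \right)} = 0 + J \left(-5\right) = 0 - 5 J = - 5 J$)
$-45921 + N{\left(90 \right)} = -45921 - 450 = -46371$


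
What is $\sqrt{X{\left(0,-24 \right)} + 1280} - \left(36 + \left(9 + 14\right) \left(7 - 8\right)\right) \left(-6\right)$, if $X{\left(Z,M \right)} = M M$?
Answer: $78 + 8 \sqrt{29} \approx 121.08$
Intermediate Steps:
$X{\left(Z,M \right)} = M^{2}$
$\sqrt{X{\left(0,-24 \right)} + 1280} - \left(36 + \left(9 + 14\right) \left(7 - 8\right)\right) \left(-6\right) = \sqrt{\left(-24\right)^{2} + 1280} - \left(36 + \left(9 + 14\right) \left(7 - 8\right)\right) \left(-6\right) = \sqrt{576 + 1280} - \left(36 + 23 \left(-1\right)\right) \left(-6\right) = \sqrt{1856} - \left(36 - 23\right) \left(-6\right) = 8 \sqrt{29} - 13 \left(-6\right) = 8 \sqrt{29} - -78 = 8 \sqrt{29} + 78 = 78 + 8 \sqrt{29}$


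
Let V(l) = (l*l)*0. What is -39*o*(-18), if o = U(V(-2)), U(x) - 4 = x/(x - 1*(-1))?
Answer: 2808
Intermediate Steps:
V(l) = 0 (V(l) = l²*0 = 0)
U(x) = 4 + x/(1 + x) (U(x) = 4 + x/(x - 1*(-1)) = 4 + x/(x + 1) = 4 + x/(1 + x))
o = 4 (o = (4 + 5*0)/(1 + 0) = (4 + 0)/1 = 1*4 = 4)
-39*o*(-18) = -39*4*(-18) = -156*(-18) = 2808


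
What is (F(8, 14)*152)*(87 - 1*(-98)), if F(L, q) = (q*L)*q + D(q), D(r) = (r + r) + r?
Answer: 45273200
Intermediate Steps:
D(r) = 3*r (D(r) = 2*r + r = 3*r)
F(L, q) = 3*q + L*q² (F(L, q) = (q*L)*q + 3*q = (L*q)*q + 3*q = L*q² + 3*q = 3*q + L*q²)
(F(8, 14)*152)*(87 - 1*(-98)) = ((14*(3 + 8*14))*152)*(87 - 1*(-98)) = ((14*(3 + 112))*152)*(87 + 98) = ((14*115)*152)*185 = (1610*152)*185 = 244720*185 = 45273200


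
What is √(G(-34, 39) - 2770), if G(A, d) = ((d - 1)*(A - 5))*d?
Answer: 2*I*√15142 ≈ 246.11*I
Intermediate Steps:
G(A, d) = d*(-1 + d)*(-5 + A) (G(A, d) = ((-1 + d)*(-5 + A))*d = d*(-1 + d)*(-5 + A))
√(G(-34, 39) - 2770) = √(39*(5 - 1*(-34) - 5*39 - 34*39) - 2770) = √(39*(5 + 34 - 195 - 1326) - 2770) = √(39*(-1482) - 2770) = √(-57798 - 2770) = √(-60568) = 2*I*√15142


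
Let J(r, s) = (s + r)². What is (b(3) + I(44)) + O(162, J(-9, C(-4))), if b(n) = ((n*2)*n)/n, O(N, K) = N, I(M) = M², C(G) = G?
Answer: 2104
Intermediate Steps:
J(r, s) = (r + s)²
b(n) = 2*n (b(n) = ((2*n)*n)/n = (2*n²)/n = 2*n)
(b(3) + I(44)) + O(162, J(-9, C(-4))) = (2*3 + 44²) + 162 = (6 + 1936) + 162 = 1942 + 162 = 2104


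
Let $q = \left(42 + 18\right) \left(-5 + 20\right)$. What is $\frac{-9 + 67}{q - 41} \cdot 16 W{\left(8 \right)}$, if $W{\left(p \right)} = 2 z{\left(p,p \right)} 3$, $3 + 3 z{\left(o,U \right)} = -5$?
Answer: $- \frac{14848}{859} \approx -17.285$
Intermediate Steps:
$z{\left(o,U \right)} = - \frac{8}{3}$ ($z{\left(o,U \right)} = -1 + \frac{1}{3} \left(-5\right) = -1 - \frac{5}{3} = - \frac{8}{3}$)
$q = 900$ ($q = 60 \cdot 15 = 900$)
$W{\left(p \right)} = -16$ ($W{\left(p \right)} = 2 \left(- \frac{8}{3}\right) 3 = \left(- \frac{16}{3}\right) 3 = -16$)
$\frac{-9 + 67}{q - 41} \cdot 16 W{\left(8 \right)} = \frac{-9 + 67}{900 - 41} \cdot 16 \left(-16\right) = \frac{58}{859} \cdot 16 \left(-16\right) = \frac{928}{859} \left(-16\right) = - \frac{14848}{859}$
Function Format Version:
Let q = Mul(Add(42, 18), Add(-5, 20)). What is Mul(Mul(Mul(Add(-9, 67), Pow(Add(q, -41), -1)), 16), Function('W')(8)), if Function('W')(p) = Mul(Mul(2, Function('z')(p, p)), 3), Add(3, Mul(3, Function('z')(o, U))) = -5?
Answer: Rational(-14848, 859) ≈ -17.285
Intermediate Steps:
Function('z')(o, U) = Rational(-8, 3) (Function('z')(o, U) = Add(-1, Mul(Rational(1, 3), -5)) = Add(-1, Rational(-5, 3)) = Rational(-8, 3))
q = 900 (q = Mul(60, 15) = 900)
Function('W')(p) = -16 (Function('W')(p) = Mul(Mul(2, Rational(-8, 3)), 3) = Mul(Rational(-16, 3), 3) = -16)
Mul(Mul(Mul(Add(-9, 67), Pow(Add(q, -41), -1)), 16), Function('W')(8)) = Mul(Mul(Mul(Add(-9, 67), Pow(Add(900, -41), -1)), 16), -16) = Mul(Mul(Mul(58, Pow(859, -1)), 16), -16) = Mul(Mul(Mul(58, Rational(1, 859)), 16), -16) = Mul(Mul(Rational(58, 859), 16), -16) = Mul(Rational(928, 859), -16) = Rational(-14848, 859)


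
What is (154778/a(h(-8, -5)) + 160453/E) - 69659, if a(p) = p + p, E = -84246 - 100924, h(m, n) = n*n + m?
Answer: -204951476081/3147890 ≈ -65108.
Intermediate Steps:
h(m, n) = m + n² (h(m, n) = n² + m = m + n²)
E = -185170
a(p) = 2*p
(154778/a(h(-8, -5)) + 160453/E) - 69659 = (154778/((2*(-8 + (-5)²))) + 160453/(-185170)) - 69659 = (154778/((2*(-8 + 25))) + 160453*(-1/185170)) - 69659 = (154778/((2*17)) - 160453/185170) - 69659 = (154778/34 - 160453/185170) - 69659 = (154778*(1/34) - 160453/185170) - 69659 = (77389/17 - 160453/185170) - 69659 = 14327393429/3147890 - 69659 = -204951476081/3147890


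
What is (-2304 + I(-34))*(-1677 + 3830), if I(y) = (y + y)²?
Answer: 4994960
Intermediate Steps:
I(y) = 4*y² (I(y) = (2*y)² = 4*y²)
(-2304 + I(-34))*(-1677 + 3830) = (-2304 + 4*(-34)²)*(-1677 + 3830) = (-2304 + 4*1156)*2153 = (-2304 + 4624)*2153 = 2320*2153 = 4994960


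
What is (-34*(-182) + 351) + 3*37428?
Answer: 118823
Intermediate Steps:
(-34*(-182) + 351) + 3*37428 = (6188 + 351) + 112284 = 6539 + 112284 = 118823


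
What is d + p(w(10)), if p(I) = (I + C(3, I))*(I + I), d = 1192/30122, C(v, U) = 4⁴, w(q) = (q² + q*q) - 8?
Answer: 2590974548/15061 ≈ 1.7203e+5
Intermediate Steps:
w(q) = -8 + 2*q² (w(q) = (q² + q²) - 8 = 2*q² - 8 = -8 + 2*q²)
C(v, U) = 256
d = 596/15061 (d = 1192*(1/30122) = 596/15061 ≈ 0.039572)
p(I) = 2*I*(256 + I) (p(I) = (I + 256)*(I + I) = (256 + I)*(2*I) = 2*I*(256 + I))
d + p(w(10)) = 596/15061 + 2*(-8 + 2*10²)*(256 + (-8 + 2*10²)) = 596/15061 + 2*(-8 + 2*100)*(256 + (-8 + 2*100)) = 596/15061 + 2*(-8 + 200)*(256 + (-8 + 200)) = 596/15061 + 2*192*(256 + 192) = 596/15061 + 2*192*448 = 596/15061 + 172032 = 2590974548/15061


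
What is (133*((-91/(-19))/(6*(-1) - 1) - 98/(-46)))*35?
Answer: 154840/23 ≈ 6732.2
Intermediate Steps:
(133*((-91/(-19))/(6*(-1) - 1) - 98/(-46)))*35 = (133*((-91*(-1/19))/(-6 - 1) - 98*(-1/46)))*35 = (133*((91/19)/(-7) + 49/23))*35 = (133*((91/19)*(-1/7) + 49/23))*35 = (133*(-13/19 + 49/23))*35 = (133*(632/437))*35 = (4424/23)*35 = 154840/23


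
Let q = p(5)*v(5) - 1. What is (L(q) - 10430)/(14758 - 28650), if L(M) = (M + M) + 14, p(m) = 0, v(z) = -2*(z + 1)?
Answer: 5209/6946 ≈ 0.74993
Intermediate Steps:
v(z) = -2 - 2*z (v(z) = -2*(1 + z) = -2 - 2*z)
q = -1 (q = 0*(-2 - 2*5) - 1 = 0*(-2 - 10) - 1 = 0*(-12) - 1 = 0 - 1 = -1)
L(M) = 14 + 2*M (L(M) = 2*M + 14 = 14 + 2*M)
(L(q) - 10430)/(14758 - 28650) = ((14 + 2*(-1)) - 10430)/(14758 - 28650) = ((14 - 2) - 10430)/(-13892) = (12 - 10430)*(-1/13892) = -10418*(-1/13892) = 5209/6946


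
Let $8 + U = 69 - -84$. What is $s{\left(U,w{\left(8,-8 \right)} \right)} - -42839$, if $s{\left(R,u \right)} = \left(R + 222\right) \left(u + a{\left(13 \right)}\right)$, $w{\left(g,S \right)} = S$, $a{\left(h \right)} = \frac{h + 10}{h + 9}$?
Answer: $\frac{886307}{22} \approx 40287.0$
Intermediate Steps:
$a{\left(h \right)} = \frac{10 + h}{9 + h}$
$U = 145$ ($U = -8 + \left(69 - -84\right) = -8 + \left(69 + 84\right) = -8 + 153 = 145$)
$s{\left(R,u \right)} = \left(222 + R\right) \left(\frac{23}{22} + u\right)$ ($s{\left(R,u \right)} = \left(R + 222\right) \left(u + \frac{10 + 13}{9 + 13}\right) = \left(222 + R\right) \left(u + \frac{1}{22} \cdot 23\right) = \left(222 + R\right) \left(u + \frac{23}{22}\right) = \left(222 + R\right) \left(\frac{23}{22} + u\right)$)
$s{\left(U,w{\left(8,-8 \right)} \right)} - -42839 = \left(\frac{2553}{11} + 222 \left(-8\right) + \frac{23}{22} \cdot 145 + 145 \left(-8\right)\right) - -42839 = \left(\frac{2553}{11} - 1776 + \frac{3335}{22} - 1160\right) + 42839 = - \frac{56151}{22} + 42839 = \frac{886307}{22}$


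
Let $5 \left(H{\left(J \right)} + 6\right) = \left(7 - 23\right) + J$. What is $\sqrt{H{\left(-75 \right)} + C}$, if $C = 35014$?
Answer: $\frac{\sqrt{874745}}{5} \approx 187.06$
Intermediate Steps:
$H{\left(J \right)} = - \frac{46}{5} + \frac{J}{5}$ ($H{\left(J \right)} = -6 + \frac{\left(7 - 23\right) + J}{5} = -6 + \frac{-16 + J}{5} = -6 + \left(- \frac{16}{5} + \frac{J}{5}\right) = - \frac{46}{5} + \frac{J}{5}$)
$\sqrt{H{\left(-75 \right)} + C} = \sqrt{\left(- \frac{46}{5} + \frac{1}{5} \left(-75\right)\right) + 35014} = \sqrt{\left(- \frac{46}{5} - 15\right) + 35014} = \sqrt{- \frac{121}{5} + 35014} = \sqrt{\frac{174949}{5}} = \frac{\sqrt{874745}}{5}$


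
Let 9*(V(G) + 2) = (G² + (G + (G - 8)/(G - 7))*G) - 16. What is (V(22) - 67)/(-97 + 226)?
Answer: 5273/17415 ≈ 0.30278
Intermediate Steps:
V(G) = -34/9 + G²/9 + G*(G + (-8 + G)/(-7 + G))/9 (V(G) = -2 + ((G² + (G + (G - 8)/(G - 7))*G) - 16)/9 = -2 + ((G² + (G + (-8 + G)/(-7 + G))*G) - 16)/9 = -2 + ((G² + G*(G + (-8 + G)/(-7 + G))) - 16)/9 = -2 + (-16 + G² + G*(G + (-8 + G)/(-7 + G)))/9 = -2 + (-16/9 + G²/9 + G*(G + (-8 + G)/(-7 + G))/9) = -34/9 + G²/9 + G*(G + (-8 + G)/(-7 + G))/9)
(V(22) - 67)/(-97 + 226) = ((238 - 42*22 - 13*22² + 2*22³)/(9*(-7 + 22)) - 67)/(-97 + 226) = ((⅑)*(238 - 924 - 13*484 + 2*10648)/15 - 67)/129 = ((⅑)*(1/15)*(238 - 924 - 6292 + 21296) - 67)*(1/129) = ((⅑)*(1/15)*14318 - 67)*(1/129) = (14318/135 - 67)*(1/129) = (5273/135)*(1/129) = 5273/17415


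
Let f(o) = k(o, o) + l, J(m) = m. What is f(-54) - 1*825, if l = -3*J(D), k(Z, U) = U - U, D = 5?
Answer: -840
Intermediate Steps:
k(Z, U) = 0
l = -15 (l = -3*5 = -15)
f(o) = -15 (f(o) = 0 - 15 = -15)
f(-54) - 1*825 = -15 - 1*825 = -15 - 825 = -840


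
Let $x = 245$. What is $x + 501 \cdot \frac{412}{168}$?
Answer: $\frac{20631}{14} \approx 1473.6$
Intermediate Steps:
$x + 501 \cdot \frac{412}{168} = 245 + 501 \cdot \frac{412}{168} = 245 + 501 \cdot 412 \cdot \frac{1}{168} = 245 + 501 \cdot \frac{103}{42} = 245 + \frac{17201}{14} = \frac{20631}{14}$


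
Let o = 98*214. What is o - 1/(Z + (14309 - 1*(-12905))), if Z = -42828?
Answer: 327456809/15614 ≈ 20972.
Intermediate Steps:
o = 20972
o - 1/(Z + (14309 - 1*(-12905))) = 20972 - 1/(-42828 + (14309 - 1*(-12905))) = 20972 - 1/(-42828 + (14309 + 12905)) = 20972 - 1/(-42828 + 27214) = 20972 - 1/(-15614) = 20972 - 1*(-1/15614) = 20972 + 1/15614 = 327456809/15614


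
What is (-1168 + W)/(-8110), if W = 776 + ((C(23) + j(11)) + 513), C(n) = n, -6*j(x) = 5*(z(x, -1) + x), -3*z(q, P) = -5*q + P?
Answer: -2147/145980 ≈ -0.014707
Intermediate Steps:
z(q, P) = -P/3 + 5*q/3 (z(q, P) = -(-5*q + P)/3 = -(P - 5*q)/3 = -P/3 + 5*q/3)
j(x) = -5/18 - 20*x/9 (j(x) = -5*((-⅓*(-1) + 5*x/3) + x)/6 = -5*((⅓ + 5*x/3) + x)/6 = -5*(⅓ + 8*x/3)/6 = -(5/3 + 40*x/3)/6 = -5/18 - 20*x/9)
W = 23171/18 (W = 776 + ((23 + (-5/18 - 20/9*11)) + 513) = 776 + ((23 + (-5/18 - 220/9)) + 513) = 776 + ((23 - 445/18) + 513) = 776 + (-31/18 + 513) = 776 + 9203/18 = 23171/18 ≈ 1287.3)
(-1168 + W)/(-8110) = (-1168 + 23171/18)/(-8110) = (2147/18)*(-1/8110) = -2147/145980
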